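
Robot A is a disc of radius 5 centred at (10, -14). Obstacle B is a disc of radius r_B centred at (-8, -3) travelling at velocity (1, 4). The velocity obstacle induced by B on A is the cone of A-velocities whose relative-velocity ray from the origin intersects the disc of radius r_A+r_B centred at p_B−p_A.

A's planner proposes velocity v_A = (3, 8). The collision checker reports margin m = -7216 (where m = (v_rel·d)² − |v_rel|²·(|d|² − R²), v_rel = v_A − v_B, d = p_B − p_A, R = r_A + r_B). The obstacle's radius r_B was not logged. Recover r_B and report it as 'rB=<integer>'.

m = -7216
d = (-18, 11);  v_rel = (2, 4),  |v_rel|² = 20
v_rel×d = (2)·(11) − (4)·(-18) = 94
since m = R²·20 − 94²:  R² = (8836 + -7216) / 20 = 81
R = √81 = 9  ⇒  r_B = 9 − 5 = 4

rB=4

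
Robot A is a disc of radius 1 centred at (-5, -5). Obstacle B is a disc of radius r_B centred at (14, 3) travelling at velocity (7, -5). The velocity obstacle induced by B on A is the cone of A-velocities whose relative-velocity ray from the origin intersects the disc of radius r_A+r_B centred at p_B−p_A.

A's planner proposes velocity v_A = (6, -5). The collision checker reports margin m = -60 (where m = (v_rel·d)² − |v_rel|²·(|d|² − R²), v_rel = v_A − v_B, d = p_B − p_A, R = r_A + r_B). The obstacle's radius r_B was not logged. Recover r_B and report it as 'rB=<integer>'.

m = -60
d = (19, 8);  v_rel = (-1, 0),  |v_rel|² = 1
v_rel×d = (-1)·(8) − (0)·(19) = -8
since m = R²·1 − (-8)²:  R² = (64 + -60) / 1 = 4
R = √4 = 2  ⇒  r_B = 2 − 1 = 1

rB=1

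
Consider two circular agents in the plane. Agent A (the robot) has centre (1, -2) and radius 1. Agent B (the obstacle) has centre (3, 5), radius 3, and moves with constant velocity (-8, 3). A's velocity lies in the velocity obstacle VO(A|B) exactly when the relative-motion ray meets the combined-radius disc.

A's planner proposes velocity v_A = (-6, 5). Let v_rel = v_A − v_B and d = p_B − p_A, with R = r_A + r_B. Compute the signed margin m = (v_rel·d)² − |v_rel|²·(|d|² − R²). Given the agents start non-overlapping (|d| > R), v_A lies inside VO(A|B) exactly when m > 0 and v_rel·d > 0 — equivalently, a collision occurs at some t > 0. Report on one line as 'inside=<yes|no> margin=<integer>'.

d = (2, 7),  |d|² = 53;  R = 1+3 = 4,  c = 53−4² = 37
v_rel = (2, 2),  |v_rel|² = 8;  v_rel·d = (2)·(2) + (2)·(7) = 18
8·t² − 36·t + 37 = 0  ⇒  m = 18² − 8·37 = 28
m = 28 > 0,  v_rel·d = 18 > 0  ⇒  inside

inside=yes margin=28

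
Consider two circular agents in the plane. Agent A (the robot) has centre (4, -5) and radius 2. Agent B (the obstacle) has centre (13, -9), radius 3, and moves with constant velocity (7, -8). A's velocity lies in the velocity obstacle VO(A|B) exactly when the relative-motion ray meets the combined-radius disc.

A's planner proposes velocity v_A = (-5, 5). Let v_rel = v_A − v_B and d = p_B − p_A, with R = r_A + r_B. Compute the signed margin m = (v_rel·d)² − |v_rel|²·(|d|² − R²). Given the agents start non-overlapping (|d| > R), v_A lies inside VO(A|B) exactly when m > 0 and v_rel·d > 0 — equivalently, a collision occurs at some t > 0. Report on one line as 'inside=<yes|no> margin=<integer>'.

d = (9, -4),  |d|² = 97;  R = 2+3 = 5,  c = 97−5² = 72
v_rel = (-12, 13),  |v_rel|² = 313;  v_rel·d = (-12)·(9) + (13)·(-4) = -160
313·t² + 320·t + 72 = 0  ⇒  m = (-160)² − 313·72 = 3064
m = 3064 > 0,  v_rel·d = -160 < 0  ⇒  outside

inside=no margin=3064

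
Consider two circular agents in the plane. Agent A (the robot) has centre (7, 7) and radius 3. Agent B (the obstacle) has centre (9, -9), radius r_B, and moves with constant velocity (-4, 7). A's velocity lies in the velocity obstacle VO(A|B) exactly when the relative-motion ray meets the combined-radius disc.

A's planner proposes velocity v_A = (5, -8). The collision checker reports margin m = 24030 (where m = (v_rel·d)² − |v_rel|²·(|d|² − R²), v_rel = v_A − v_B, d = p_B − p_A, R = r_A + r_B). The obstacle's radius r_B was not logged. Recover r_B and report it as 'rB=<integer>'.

m = 24030
d = (2, -16);  v_rel = (9, -15),  |v_rel|² = 306
v_rel×d = (9)·(-16) − (-15)·(2) = -114
since m = R²·306 − (-114)²:  R² = (12996 + 24030) / 306 = 121
R = √121 = 11  ⇒  r_B = 11 − 3 = 8

rB=8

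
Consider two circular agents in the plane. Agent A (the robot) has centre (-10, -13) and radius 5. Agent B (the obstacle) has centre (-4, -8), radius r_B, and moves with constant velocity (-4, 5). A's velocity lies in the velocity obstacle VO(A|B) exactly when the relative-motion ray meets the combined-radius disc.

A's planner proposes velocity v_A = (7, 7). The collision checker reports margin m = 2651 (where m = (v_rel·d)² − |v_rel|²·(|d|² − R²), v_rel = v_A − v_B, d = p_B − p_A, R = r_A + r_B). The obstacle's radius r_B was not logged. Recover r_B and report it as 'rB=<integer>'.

m = 2651
d = (6, 5);  v_rel = (11, 2),  |v_rel|² = 125
v_rel×d = (11)·(5) − (2)·(6) = 43
since m = R²·125 − 43²:  R² = (1849 + 2651) / 125 = 36
R = √36 = 6  ⇒  r_B = 6 − 5 = 1

rB=1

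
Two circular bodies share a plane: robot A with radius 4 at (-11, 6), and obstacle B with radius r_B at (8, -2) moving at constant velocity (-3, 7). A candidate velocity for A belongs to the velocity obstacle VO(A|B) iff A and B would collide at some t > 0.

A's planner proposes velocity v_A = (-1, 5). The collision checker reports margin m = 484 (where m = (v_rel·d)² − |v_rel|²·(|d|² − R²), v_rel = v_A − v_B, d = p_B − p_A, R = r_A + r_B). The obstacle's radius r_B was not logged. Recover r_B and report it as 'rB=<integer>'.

m = 484
d = (19, -8);  v_rel = (2, -2),  |v_rel|² = 8
v_rel×d = (2)·(-8) − (-2)·(19) = 22
since m = R²·8 − 22²:  R² = (484 + 484) / 8 = 121
R = √121 = 11  ⇒  r_B = 11 − 4 = 7

rB=7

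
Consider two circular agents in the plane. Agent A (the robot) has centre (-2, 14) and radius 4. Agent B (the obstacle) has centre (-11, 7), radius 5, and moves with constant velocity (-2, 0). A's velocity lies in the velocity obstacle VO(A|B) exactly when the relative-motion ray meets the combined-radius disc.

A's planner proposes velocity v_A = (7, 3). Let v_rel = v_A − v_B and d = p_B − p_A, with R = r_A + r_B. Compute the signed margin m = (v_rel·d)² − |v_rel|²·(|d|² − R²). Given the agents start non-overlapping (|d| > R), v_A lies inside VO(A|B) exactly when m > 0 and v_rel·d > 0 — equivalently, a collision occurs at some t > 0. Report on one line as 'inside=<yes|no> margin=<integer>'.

d = (-9, -7),  |d|² = 130;  R = 4+5 = 9,  c = 130−9² = 49
v_rel = (9, 3),  |v_rel|² = 90;  v_rel·d = (9)·(-9) + (3)·(-7) = -102
90·t² + 204·t + 49 = 0  ⇒  m = (-102)² − 90·49 = 5994
m = 5994 > 0,  v_rel·d = -102 < 0  ⇒  outside

inside=no margin=5994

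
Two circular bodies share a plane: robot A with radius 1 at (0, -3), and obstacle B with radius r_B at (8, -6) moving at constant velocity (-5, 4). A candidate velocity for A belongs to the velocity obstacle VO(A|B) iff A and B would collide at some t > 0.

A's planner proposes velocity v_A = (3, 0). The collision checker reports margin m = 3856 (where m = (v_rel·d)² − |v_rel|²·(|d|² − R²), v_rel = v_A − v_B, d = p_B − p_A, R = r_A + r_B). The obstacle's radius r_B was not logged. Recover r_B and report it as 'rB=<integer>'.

m = 3856
d = (8, -3);  v_rel = (8, -4),  |v_rel|² = 80
v_rel×d = (8)·(-3) − (-4)·(8) = 8
since m = R²·80 − 8²:  R² = (64 + 3856) / 80 = 49
R = √49 = 7  ⇒  r_B = 7 − 1 = 6

rB=6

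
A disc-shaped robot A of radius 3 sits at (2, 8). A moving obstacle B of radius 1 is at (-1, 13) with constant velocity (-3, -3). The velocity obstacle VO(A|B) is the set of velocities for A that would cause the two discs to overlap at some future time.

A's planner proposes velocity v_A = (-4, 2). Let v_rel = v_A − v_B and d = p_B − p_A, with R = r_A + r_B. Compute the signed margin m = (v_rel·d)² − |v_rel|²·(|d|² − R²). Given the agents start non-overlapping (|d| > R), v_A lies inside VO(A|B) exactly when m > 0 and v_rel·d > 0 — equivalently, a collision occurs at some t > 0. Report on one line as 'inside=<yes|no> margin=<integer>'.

d = (-3, 5),  |d|² = 34;  R = 3+1 = 4,  c = 34−4² = 18
v_rel = (-1, 5),  |v_rel|² = 26;  v_rel·d = (-1)·(-3) + (5)·(5) = 28
26·t² − 56·t + 18 = 0  ⇒  m = 28² − 26·18 = 316
m = 316 > 0,  v_rel·d = 28 > 0  ⇒  inside

inside=yes margin=316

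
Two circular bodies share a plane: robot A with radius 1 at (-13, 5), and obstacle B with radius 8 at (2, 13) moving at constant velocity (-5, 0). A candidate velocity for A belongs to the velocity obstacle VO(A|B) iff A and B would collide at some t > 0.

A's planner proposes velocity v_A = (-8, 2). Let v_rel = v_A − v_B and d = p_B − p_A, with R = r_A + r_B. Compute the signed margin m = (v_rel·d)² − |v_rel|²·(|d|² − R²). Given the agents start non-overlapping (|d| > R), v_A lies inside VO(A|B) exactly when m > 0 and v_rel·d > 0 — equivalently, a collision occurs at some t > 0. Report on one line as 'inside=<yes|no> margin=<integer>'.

d = (15, 8),  |d|² = 289;  R = 1+8 = 9,  c = 289−9² = 208
v_rel = (-3, 2),  |v_rel|² = 13;  v_rel·d = (-3)·(15) + (2)·(8) = -29
13·t² + 58·t + 208 = 0  ⇒  m = (-29)² − 13·208 = -1863
m = -1863 < 0,  v_rel·d = -29 < 0  ⇒  outside

inside=no margin=-1863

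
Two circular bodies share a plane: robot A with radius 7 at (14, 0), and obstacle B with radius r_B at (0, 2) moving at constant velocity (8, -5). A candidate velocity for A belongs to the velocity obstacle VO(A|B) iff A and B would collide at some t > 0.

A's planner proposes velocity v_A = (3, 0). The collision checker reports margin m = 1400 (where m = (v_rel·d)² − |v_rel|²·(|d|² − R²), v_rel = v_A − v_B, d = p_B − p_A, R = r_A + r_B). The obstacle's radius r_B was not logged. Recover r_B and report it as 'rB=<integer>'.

m = 1400
d = (-14, 2);  v_rel = (-5, 5),  |v_rel|² = 50
v_rel×d = (-5)·(2) − (5)·(-14) = 60
since m = R²·50 − 60²:  R² = (3600 + 1400) / 50 = 100
R = √100 = 10  ⇒  r_B = 10 − 7 = 3

rB=3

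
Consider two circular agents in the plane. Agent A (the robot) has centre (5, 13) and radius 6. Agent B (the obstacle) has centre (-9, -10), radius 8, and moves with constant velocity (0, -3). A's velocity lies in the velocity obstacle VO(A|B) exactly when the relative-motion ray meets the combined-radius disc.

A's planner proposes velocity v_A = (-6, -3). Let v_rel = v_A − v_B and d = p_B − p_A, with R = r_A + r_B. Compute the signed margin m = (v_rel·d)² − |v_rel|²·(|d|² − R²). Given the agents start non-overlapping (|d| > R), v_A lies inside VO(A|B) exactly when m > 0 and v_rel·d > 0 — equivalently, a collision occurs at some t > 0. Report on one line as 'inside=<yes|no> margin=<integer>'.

d = (-14, -23),  |d|² = 725;  R = 6+8 = 14,  c = 725−14² = 529
v_rel = (-6, 0),  |v_rel|² = 36;  v_rel·d = (-6)·(-14) + (0)·(-23) = 84
36·t² − 168·t + 529 = 0  ⇒  m = 84² − 36·529 = -11988
m = -11988 < 0,  v_rel·d = 84 > 0  ⇒  outside

inside=no margin=-11988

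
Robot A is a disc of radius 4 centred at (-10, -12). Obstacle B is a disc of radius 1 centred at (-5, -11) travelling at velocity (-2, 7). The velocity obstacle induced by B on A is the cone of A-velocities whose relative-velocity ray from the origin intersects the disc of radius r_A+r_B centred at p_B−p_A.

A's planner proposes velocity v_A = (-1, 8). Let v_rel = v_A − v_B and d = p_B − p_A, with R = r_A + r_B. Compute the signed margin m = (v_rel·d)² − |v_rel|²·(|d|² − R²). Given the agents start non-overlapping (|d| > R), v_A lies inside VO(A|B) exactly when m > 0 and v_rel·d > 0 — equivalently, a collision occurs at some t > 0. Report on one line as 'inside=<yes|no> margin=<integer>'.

d = (5, 1),  |d|² = 26;  R = 4+1 = 5,  c = 26−5² = 1
v_rel = (1, 1),  |v_rel|² = 2;  v_rel·d = (1)·(5) + (1)·(1) = 6
2·t² − 12·t + 1 = 0  ⇒  m = 6² − 2·1 = 34
m = 34 > 0,  v_rel·d = 6 > 0  ⇒  inside

inside=yes margin=34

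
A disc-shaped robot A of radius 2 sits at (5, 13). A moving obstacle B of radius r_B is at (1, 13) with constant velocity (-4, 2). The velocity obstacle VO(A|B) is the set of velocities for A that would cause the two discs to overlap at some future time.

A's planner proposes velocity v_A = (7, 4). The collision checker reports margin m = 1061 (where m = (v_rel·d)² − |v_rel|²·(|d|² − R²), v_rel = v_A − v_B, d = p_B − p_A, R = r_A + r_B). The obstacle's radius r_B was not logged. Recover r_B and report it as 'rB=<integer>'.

m = 1061
d = (-4, 0);  v_rel = (11, 2),  |v_rel|² = 125
v_rel×d = (11)·(0) − (2)·(-4) = 8
since m = R²·125 − 8²:  R² = (64 + 1061) / 125 = 9
R = √9 = 3  ⇒  r_B = 3 − 2 = 1

rB=1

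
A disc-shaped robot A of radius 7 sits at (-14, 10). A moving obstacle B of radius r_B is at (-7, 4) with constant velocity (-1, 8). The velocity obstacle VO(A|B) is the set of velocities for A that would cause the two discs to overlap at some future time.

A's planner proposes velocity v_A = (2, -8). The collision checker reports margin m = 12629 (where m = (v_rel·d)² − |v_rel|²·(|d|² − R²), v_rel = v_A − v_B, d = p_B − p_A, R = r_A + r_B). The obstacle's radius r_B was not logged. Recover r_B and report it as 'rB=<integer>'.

m = 12629
d = (7, -6);  v_rel = (3, -16),  |v_rel|² = 265
v_rel×d = (3)·(-6) − (-16)·(7) = 94
since m = R²·265 − 94²:  R² = (8836 + 12629) / 265 = 81
R = √81 = 9  ⇒  r_B = 9 − 7 = 2

rB=2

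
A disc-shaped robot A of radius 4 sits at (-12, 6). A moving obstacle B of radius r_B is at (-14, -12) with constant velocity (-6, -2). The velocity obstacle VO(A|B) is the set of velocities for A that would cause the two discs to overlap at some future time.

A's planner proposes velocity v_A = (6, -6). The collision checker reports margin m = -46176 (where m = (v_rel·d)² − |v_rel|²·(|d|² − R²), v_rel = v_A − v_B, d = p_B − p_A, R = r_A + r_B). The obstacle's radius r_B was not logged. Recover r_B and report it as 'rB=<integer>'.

m = -46176
d = (-2, -18);  v_rel = (12, -4),  |v_rel|² = 160
v_rel×d = (12)·(-18) − (-4)·(-2) = -224
since m = R²·160 − (-224)²:  R² = (50176 + -46176) / 160 = 25
R = √25 = 5  ⇒  r_B = 5 − 4 = 1

rB=1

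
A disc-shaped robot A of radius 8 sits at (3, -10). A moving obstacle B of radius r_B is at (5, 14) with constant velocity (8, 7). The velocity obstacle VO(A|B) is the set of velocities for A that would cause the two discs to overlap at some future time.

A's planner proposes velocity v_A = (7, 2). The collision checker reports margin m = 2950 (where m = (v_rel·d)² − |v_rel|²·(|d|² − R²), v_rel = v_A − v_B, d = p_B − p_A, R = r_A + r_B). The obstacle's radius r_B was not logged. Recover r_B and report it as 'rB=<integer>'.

m = 2950
d = (2, 24);  v_rel = (-1, -5),  |v_rel|² = 26
v_rel×d = (-1)·(24) − (-5)·(2) = -14
since m = R²·26 − (-14)²:  R² = (196 + 2950) / 26 = 121
R = √121 = 11  ⇒  r_B = 11 − 8 = 3

rB=3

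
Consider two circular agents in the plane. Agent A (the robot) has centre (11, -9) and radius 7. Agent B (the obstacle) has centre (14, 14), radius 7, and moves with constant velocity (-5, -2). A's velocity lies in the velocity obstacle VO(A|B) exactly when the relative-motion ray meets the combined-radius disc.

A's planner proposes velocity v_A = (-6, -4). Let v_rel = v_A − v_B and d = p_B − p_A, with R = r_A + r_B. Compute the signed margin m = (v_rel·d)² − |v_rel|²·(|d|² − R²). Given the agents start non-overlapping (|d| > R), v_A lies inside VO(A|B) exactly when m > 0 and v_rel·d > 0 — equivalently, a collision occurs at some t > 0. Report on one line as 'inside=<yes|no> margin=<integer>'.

d = (3, 23),  |d|² = 538;  R = 7+7 = 14,  c = 538−14² = 342
v_rel = (-1, -2),  |v_rel|² = 5;  v_rel·d = (-1)·(3) + (-2)·(23) = -49
5·t² + 98·t + 342 = 0  ⇒  m = (-49)² − 5·342 = 691
m = 691 > 0,  v_rel·d = -49 < 0  ⇒  outside

inside=no margin=691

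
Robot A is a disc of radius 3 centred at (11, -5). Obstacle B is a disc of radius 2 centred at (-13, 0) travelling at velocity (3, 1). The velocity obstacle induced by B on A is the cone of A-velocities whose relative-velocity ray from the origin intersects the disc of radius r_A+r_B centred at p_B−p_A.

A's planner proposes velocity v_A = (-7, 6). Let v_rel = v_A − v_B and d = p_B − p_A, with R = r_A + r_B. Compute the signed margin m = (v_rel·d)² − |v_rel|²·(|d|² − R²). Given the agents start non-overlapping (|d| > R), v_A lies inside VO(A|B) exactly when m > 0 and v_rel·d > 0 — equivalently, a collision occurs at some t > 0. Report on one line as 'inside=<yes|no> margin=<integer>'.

d = (-24, 5),  |d|² = 601;  R = 3+2 = 5,  c = 601−5² = 576
v_rel = (-10, 5),  |v_rel|² = 125;  v_rel·d = (-10)·(-24) + (5)·(5) = 265
125·t² − 530·t + 576 = 0  ⇒  m = 265² − 125·576 = -1775
m = -1775 < 0,  v_rel·d = 265 > 0  ⇒  outside

inside=no margin=-1775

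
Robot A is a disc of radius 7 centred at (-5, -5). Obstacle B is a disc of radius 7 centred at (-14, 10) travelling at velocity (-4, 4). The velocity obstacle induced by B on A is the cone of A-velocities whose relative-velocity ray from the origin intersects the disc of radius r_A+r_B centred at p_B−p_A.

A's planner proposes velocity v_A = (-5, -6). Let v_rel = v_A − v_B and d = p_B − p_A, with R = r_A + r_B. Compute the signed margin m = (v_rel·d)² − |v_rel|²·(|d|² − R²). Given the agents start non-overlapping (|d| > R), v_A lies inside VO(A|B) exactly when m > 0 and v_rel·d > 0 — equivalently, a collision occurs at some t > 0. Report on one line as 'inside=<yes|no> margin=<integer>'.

d = (-9, 15),  |d|² = 306;  R = 7+7 = 14,  c = 306−14² = 110
v_rel = (-1, -10),  |v_rel|² = 101;  v_rel·d = (-1)·(-9) + (-10)·(15) = -141
101·t² + 282·t + 110 = 0  ⇒  m = (-141)² − 101·110 = 8771
m = 8771 > 0,  v_rel·d = -141 < 0  ⇒  outside

inside=no margin=8771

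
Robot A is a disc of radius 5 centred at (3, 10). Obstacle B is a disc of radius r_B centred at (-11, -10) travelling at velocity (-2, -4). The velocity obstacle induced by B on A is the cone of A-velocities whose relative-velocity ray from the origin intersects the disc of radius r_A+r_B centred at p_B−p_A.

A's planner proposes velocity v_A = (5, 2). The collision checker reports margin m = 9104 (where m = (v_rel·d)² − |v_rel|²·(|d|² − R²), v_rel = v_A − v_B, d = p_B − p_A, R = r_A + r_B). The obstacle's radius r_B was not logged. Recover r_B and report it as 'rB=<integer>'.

m = 9104
d = (-14, -20);  v_rel = (7, 6),  |v_rel|² = 85
v_rel×d = (7)·(-20) − (6)·(-14) = -56
since m = R²·85 − (-56)²:  R² = (3136 + 9104) / 85 = 144
R = √144 = 12  ⇒  r_B = 12 − 5 = 7

rB=7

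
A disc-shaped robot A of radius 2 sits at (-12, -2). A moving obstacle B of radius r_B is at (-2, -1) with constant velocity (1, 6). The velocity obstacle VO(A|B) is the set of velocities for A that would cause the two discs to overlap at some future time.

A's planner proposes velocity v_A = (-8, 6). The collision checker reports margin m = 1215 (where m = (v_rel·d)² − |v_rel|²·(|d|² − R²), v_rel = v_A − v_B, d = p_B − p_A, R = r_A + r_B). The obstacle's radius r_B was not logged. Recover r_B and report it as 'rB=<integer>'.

m = 1215
d = (10, 1);  v_rel = (-9, 0),  |v_rel|² = 81
v_rel×d = (-9)·(1) − (0)·(10) = -9
since m = R²·81 − (-9)²:  R² = (81 + 1215) / 81 = 16
R = √16 = 4  ⇒  r_B = 4 − 2 = 2

rB=2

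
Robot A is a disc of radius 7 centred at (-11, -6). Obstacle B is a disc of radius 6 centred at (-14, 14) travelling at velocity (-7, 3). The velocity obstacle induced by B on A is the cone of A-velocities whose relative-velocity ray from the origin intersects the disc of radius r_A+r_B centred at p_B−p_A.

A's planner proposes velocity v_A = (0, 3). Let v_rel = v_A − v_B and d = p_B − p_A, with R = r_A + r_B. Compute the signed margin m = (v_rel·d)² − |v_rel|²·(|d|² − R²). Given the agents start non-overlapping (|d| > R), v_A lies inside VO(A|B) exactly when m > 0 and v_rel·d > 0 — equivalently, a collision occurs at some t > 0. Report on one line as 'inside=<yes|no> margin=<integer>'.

d = (-3, 20),  |d|² = 409;  R = 7+6 = 13,  c = 409−13² = 240
v_rel = (7, 0),  |v_rel|² = 49;  v_rel·d = (7)·(-3) + (0)·(20) = -21
49·t² + 42·t + 240 = 0  ⇒  m = (-21)² − 49·240 = -11319
m = -11319 < 0,  v_rel·d = -21 < 0  ⇒  outside

inside=no margin=-11319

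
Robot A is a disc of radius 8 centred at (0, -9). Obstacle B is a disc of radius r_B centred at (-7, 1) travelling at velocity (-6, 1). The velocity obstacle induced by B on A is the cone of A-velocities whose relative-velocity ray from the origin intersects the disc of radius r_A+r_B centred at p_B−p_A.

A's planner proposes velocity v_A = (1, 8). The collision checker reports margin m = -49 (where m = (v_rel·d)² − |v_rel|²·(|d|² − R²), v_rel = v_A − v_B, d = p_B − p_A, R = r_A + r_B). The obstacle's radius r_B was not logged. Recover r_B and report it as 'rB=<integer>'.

m = -49
d = (-7, 10);  v_rel = (7, 7),  |v_rel|² = 98
v_rel×d = (7)·(10) − (7)·(-7) = 119
since m = R²·98 − 119²:  R² = (14161 + -49) / 98 = 144
R = √144 = 12  ⇒  r_B = 12 − 8 = 4

rB=4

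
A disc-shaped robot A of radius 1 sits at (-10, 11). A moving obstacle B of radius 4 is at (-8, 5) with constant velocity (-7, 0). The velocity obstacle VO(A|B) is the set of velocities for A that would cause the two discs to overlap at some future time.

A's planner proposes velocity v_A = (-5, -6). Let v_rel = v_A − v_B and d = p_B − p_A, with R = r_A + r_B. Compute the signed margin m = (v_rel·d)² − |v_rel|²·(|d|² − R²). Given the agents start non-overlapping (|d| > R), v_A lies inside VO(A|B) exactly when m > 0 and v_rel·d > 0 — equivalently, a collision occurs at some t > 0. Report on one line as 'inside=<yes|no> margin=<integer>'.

d = (2, -6),  |d|² = 40;  R = 1+4 = 5,  c = 40−5² = 15
v_rel = (2, -6),  |v_rel|² = 40;  v_rel·d = (2)·(2) + (-6)·(-6) = 40
40·t² − 80·t + 15 = 0  ⇒  m = 40² − 40·15 = 1000
m = 1000 > 0,  v_rel·d = 40 > 0  ⇒  inside

inside=yes margin=1000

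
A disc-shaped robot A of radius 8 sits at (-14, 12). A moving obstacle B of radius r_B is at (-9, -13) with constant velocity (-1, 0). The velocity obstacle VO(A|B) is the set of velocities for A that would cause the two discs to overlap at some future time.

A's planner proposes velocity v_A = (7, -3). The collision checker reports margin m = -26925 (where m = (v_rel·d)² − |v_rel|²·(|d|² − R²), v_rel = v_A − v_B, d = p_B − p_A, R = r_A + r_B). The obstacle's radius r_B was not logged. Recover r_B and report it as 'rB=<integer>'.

m = -26925
d = (5, -25);  v_rel = (8, -3),  |v_rel|² = 73
v_rel×d = (8)·(-25) − (-3)·(5) = -185
since m = R²·73 − (-185)²:  R² = (34225 + -26925) / 73 = 100
R = √100 = 10  ⇒  r_B = 10 − 8 = 2

rB=2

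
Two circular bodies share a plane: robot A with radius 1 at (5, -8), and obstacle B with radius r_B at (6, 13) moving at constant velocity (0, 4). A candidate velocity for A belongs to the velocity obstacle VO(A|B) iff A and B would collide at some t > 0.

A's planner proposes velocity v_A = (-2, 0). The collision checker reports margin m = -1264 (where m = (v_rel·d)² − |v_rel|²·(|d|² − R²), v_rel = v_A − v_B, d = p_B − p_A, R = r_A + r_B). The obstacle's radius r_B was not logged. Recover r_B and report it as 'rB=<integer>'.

m = -1264
d = (1, 21);  v_rel = (-2, -4),  |v_rel|² = 20
v_rel×d = (-2)·(21) − (-4)·(1) = -38
since m = R²·20 − (-38)²:  R² = (1444 + -1264) / 20 = 9
R = √9 = 3  ⇒  r_B = 3 − 1 = 2

rB=2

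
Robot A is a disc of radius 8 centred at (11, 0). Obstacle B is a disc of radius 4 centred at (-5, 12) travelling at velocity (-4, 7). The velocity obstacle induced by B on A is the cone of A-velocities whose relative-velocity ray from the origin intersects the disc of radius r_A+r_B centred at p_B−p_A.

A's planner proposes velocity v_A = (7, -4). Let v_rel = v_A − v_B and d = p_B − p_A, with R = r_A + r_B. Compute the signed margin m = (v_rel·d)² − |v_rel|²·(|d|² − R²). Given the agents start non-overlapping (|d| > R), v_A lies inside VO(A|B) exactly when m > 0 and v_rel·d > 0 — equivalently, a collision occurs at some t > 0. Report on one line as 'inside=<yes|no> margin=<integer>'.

d = (-16, 12),  |d|² = 400;  R = 8+4 = 12,  c = 400−12² = 256
v_rel = (11, -11),  |v_rel|² = 242;  v_rel·d = (11)·(-16) + (-11)·(12) = -308
242·t² + 616·t + 256 = 0  ⇒  m = (-308)² − 242·256 = 32912
m = 32912 > 0,  v_rel·d = -308 < 0  ⇒  outside

inside=no margin=32912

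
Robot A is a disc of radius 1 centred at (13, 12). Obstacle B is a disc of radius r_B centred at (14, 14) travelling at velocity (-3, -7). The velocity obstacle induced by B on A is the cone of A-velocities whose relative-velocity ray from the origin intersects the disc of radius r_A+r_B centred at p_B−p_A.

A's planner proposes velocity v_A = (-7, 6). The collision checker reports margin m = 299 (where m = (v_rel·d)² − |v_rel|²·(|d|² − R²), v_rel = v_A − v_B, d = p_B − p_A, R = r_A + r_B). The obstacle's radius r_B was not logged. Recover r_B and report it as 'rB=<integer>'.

m = 299
d = (1, 2);  v_rel = (-4, 13),  |v_rel|² = 185
v_rel×d = (-4)·(2) − (13)·(1) = -21
since m = R²·185 − (-21)²:  R² = (441 + 299) / 185 = 4
R = √4 = 2  ⇒  r_B = 2 − 1 = 1

rB=1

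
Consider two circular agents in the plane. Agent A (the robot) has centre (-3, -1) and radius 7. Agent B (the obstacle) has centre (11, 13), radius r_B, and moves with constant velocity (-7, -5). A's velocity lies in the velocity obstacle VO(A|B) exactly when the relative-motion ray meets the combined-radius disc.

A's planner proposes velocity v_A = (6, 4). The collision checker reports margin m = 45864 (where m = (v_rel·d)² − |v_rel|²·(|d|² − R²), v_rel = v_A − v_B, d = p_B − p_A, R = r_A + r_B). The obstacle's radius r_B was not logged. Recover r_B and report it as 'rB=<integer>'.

m = 45864
d = (14, 14);  v_rel = (13, 9),  |v_rel|² = 250
v_rel×d = (13)·(14) − (9)·(14) = 56
since m = R²·250 − 56²:  R² = (3136 + 45864) / 250 = 196
R = √196 = 14  ⇒  r_B = 14 − 7 = 7

rB=7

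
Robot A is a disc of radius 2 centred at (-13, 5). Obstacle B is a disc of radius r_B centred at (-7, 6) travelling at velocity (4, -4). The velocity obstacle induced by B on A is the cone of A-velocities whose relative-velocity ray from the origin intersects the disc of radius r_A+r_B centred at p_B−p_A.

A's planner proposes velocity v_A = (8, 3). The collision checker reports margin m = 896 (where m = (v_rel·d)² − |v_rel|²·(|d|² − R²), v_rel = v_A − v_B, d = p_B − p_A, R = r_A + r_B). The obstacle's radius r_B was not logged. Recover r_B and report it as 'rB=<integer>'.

m = 896
d = (6, 1);  v_rel = (4, 7),  |v_rel|² = 65
v_rel×d = (4)·(1) − (7)·(6) = -38
since m = R²·65 − (-38)²:  R² = (1444 + 896) / 65 = 36
R = √36 = 6  ⇒  r_B = 6 − 2 = 4

rB=4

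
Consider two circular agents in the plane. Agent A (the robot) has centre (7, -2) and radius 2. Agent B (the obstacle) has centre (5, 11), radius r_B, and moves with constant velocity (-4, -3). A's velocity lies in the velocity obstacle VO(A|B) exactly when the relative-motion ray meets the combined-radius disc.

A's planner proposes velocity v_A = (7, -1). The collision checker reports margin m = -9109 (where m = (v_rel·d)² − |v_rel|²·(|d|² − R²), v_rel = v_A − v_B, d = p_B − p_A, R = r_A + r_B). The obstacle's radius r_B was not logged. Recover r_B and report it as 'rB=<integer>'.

m = -9109
d = (-2, 13);  v_rel = (11, 2),  |v_rel|² = 125
v_rel×d = (11)·(13) − (2)·(-2) = 147
since m = R²·125 − 147²:  R² = (21609 + -9109) / 125 = 100
R = √100 = 10  ⇒  r_B = 10 − 2 = 8

rB=8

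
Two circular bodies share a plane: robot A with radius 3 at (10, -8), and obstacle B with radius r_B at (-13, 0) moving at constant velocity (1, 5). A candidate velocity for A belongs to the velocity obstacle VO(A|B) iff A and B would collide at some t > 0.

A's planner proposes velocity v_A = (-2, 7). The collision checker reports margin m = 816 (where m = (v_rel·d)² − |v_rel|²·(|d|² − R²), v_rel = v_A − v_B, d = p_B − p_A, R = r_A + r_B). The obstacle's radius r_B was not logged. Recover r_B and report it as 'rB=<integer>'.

m = 816
d = (-23, 8);  v_rel = (-3, 2),  |v_rel|² = 13
v_rel×d = (-3)·(8) − (2)·(-23) = 22
since m = R²·13 − 22²:  R² = (484 + 816) / 13 = 100
R = √100 = 10  ⇒  r_B = 10 − 3 = 7

rB=7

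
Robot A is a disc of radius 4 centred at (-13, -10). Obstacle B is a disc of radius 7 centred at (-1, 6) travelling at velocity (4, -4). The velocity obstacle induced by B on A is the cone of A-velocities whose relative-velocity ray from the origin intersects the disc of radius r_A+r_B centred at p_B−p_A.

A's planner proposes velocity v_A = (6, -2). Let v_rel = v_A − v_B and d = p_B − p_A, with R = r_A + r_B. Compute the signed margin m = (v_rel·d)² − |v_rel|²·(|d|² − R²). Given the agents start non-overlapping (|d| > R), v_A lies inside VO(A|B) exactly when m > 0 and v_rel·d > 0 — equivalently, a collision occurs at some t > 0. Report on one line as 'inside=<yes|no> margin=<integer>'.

d = (12, 16),  |d|² = 400;  R = 4+7 = 11,  c = 400−11² = 279
v_rel = (2, 2),  |v_rel|² = 8;  v_rel·d = (2)·(12) + (2)·(16) = 56
8·t² − 112·t + 279 = 0  ⇒  m = 56² − 8·279 = 904
m = 904 > 0,  v_rel·d = 56 > 0  ⇒  inside

inside=yes margin=904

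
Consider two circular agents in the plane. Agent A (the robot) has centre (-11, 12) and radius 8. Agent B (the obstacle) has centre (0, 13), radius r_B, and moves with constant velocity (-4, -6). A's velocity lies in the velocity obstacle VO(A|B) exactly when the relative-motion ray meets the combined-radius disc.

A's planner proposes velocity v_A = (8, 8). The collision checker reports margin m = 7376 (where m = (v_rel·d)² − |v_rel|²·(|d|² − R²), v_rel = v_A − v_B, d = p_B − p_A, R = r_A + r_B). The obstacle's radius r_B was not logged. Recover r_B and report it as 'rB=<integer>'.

m = 7376
d = (11, 1);  v_rel = (12, 14),  |v_rel|² = 340
v_rel×d = (12)·(1) − (14)·(11) = -142
since m = R²·340 − (-142)²:  R² = (20164 + 7376) / 340 = 81
R = √81 = 9  ⇒  r_B = 9 − 8 = 1

rB=1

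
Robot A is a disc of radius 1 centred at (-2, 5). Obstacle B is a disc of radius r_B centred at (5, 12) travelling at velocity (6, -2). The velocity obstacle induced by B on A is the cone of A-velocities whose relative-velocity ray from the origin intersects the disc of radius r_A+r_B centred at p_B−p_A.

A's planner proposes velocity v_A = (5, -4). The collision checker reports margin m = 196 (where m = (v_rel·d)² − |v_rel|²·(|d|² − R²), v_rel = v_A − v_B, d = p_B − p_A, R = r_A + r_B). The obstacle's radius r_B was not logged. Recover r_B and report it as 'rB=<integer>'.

m = 196
d = (7, 7);  v_rel = (-1, -2),  |v_rel|² = 5
v_rel×d = (-1)·(7) − (-2)·(7) = 7
since m = R²·5 − 7²:  R² = (49 + 196) / 5 = 49
R = √49 = 7  ⇒  r_B = 7 − 1 = 6

rB=6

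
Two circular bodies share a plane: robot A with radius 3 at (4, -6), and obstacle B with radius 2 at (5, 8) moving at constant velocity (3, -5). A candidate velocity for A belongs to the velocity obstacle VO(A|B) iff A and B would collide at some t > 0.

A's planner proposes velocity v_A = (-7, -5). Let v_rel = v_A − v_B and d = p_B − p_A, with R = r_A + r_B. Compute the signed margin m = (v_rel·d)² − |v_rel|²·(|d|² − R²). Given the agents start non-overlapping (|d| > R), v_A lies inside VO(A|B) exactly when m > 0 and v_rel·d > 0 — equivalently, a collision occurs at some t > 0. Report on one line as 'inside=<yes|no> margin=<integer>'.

d = (1, 14),  |d|² = 197;  R = 3+2 = 5,  c = 197−5² = 172
v_rel = (-10, 0),  |v_rel|² = 100;  v_rel·d = (-10)·(1) + (0)·(14) = -10
100·t² + 20·t + 172 = 0  ⇒  m = (-10)² − 100·172 = -17100
m = -17100 < 0,  v_rel·d = -10 < 0  ⇒  outside

inside=no margin=-17100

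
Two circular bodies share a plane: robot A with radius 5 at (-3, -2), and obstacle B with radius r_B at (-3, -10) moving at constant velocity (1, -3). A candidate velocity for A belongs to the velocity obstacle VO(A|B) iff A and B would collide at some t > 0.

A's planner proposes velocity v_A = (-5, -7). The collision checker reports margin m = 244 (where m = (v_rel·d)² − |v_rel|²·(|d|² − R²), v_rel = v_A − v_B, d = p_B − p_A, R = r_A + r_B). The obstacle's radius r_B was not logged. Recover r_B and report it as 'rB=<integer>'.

m = 244
d = (0, -8);  v_rel = (-6, -4),  |v_rel|² = 52
v_rel×d = (-6)·(-8) − (-4)·(0) = 48
since m = R²·52 − 48²:  R² = (2304 + 244) / 52 = 49
R = √49 = 7  ⇒  r_B = 7 − 5 = 2

rB=2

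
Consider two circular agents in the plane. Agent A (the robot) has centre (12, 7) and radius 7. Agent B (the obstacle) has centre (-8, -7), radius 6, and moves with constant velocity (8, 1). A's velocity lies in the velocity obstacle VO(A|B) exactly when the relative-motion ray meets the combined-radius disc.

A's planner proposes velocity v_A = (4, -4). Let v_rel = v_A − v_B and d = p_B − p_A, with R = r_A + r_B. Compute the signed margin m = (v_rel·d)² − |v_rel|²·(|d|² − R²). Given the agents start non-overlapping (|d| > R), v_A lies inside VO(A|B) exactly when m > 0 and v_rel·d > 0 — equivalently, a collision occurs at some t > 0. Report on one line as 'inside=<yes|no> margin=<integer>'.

d = (-20, -14),  |d|² = 596;  R = 7+6 = 13,  c = 596−13² = 427
v_rel = (-4, -5),  |v_rel|² = 41;  v_rel·d = (-4)·(-20) + (-5)·(-14) = 150
41·t² − 300·t + 427 = 0  ⇒  m = 150² − 41·427 = 4993
m = 4993 > 0,  v_rel·d = 150 > 0  ⇒  inside

inside=yes margin=4993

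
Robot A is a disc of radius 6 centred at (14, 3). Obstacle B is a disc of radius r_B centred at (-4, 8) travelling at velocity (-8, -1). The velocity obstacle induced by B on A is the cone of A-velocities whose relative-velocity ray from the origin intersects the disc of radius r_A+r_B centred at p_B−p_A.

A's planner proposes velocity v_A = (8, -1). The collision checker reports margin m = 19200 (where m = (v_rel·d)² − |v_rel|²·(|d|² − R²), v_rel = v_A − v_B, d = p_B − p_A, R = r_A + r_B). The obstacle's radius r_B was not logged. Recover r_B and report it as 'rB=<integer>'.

m = 19200
d = (-18, 5);  v_rel = (16, 0),  |v_rel|² = 256
v_rel×d = (16)·(5) − (0)·(-18) = 80
since m = R²·256 − 80²:  R² = (6400 + 19200) / 256 = 100
R = √100 = 10  ⇒  r_B = 10 − 6 = 4

rB=4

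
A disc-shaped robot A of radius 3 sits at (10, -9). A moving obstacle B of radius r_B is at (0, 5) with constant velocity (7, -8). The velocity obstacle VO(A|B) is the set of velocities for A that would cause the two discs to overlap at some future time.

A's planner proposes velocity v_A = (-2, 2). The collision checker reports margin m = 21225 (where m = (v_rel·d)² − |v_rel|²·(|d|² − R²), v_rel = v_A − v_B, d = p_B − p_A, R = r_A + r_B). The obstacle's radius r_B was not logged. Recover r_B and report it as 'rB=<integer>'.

m = 21225
d = (-10, 14);  v_rel = (-9, 10),  |v_rel|² = 181
v_rel×d = (-9)·(14) − (10)·(-10) = -26
since m = R²·181 − (-26)²:  R² = (676 + 21225) / 181 = 121
R = √121 = 11  ⇒  r_B = 11 − 3 = 8

rB=8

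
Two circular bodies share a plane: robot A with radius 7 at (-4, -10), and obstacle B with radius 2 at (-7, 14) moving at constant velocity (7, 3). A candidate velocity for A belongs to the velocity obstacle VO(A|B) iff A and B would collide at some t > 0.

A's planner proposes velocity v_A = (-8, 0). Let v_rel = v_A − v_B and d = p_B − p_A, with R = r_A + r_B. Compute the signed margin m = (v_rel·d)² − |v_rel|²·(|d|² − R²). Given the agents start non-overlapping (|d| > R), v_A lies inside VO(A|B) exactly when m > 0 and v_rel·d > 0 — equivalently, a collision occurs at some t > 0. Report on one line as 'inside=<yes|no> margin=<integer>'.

d = (-3, 24),  |d|² = 585;  R = 7+2 = 9,  c = 585−9² = 504
v_rel = (-15, -3),  |v_rel|² = 234;  v_rel·d = (-15)·(-3) + (-3)·(24) = -27
234·t² + 54·t + 504 = 0  ⇒  m = (-27)² − 234·504 = -117207
m = -117207 < 0,  v_rel·d = -27 < 0  ⇒  outside

inside=no margin=-117207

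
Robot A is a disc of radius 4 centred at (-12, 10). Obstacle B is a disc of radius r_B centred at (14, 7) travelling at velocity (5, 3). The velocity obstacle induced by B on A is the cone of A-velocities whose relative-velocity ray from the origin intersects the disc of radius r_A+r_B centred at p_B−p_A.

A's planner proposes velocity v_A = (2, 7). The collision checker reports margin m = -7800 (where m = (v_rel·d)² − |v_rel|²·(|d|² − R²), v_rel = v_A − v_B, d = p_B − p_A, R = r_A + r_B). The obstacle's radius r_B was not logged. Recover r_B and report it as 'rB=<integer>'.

m = -7800
d = (26, -3);  v_rel = (-3, 4),  |v_rel|² = 25
v_rel×d = (-3)·(-3) − (4)·(26) = -95
since m = R²·25 − (-95)²:  R² = (9025 + -7800) / 25 = 49
R = √49 = 7  ⇒  r_B = 7 − 4 = 3

rB=3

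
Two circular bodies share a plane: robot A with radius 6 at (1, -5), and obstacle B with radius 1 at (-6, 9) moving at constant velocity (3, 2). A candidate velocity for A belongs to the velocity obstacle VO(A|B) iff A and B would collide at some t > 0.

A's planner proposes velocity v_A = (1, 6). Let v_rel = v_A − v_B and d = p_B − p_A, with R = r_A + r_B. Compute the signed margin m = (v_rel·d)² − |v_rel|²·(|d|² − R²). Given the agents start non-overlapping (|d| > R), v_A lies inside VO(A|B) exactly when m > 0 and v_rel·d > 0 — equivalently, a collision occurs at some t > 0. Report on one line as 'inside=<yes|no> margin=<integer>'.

d = (-7, 14),  |d|² = 245;  R = 6+1 = 7,  c = 245−7² = 196
v_rel = (-2, 4),  |v_rel|² = 20;  v_rel·d = (-2)·(-7) + (4)·(14) = 70
20·t² − 140·t + 196 = 0  ⇒  m = 70² − 20·196 = 980
m = 980 > 0,  v_rel·d = 70 > 0  ⇒  inside

inside=yes margin=980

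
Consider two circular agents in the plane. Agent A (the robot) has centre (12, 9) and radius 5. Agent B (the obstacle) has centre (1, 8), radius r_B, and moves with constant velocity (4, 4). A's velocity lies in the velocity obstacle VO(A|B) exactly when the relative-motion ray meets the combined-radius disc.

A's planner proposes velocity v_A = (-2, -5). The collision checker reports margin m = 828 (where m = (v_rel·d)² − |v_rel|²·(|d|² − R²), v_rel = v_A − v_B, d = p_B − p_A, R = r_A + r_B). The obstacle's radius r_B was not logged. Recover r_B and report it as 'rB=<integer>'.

m = 828
d = (-11, -1);  v_rel = (-6, -9),  |v_rel|² = 117
v_rel×d = (-6)·(-1) − (-9)·(-11) = -93
since m = R²·117 − (-93)²:  R² = (8649 + 828) / 117 = 81
R = √81 = 9  ⇒  r_B = 9 − 5 = 4

rB=4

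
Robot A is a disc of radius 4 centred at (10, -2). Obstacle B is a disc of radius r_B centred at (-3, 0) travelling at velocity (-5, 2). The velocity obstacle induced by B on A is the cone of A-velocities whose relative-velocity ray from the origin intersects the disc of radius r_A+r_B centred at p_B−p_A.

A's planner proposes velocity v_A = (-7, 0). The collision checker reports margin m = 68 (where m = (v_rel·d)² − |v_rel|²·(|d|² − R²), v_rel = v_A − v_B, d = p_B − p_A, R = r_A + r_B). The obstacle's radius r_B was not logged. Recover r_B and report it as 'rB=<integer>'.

m = 68
d = (-13, 2);  v_rel = (-2, -2),  |v_rel|² = 8
v_rel×d = (-2)·(2) − (-2)·(-13) = -30
since m = R²·8 − (-30)²:  R² = (900 + 68) / 8 = 121
R = √121 = 11  ⇒  r_B = 11 − 4 = 7

rB=7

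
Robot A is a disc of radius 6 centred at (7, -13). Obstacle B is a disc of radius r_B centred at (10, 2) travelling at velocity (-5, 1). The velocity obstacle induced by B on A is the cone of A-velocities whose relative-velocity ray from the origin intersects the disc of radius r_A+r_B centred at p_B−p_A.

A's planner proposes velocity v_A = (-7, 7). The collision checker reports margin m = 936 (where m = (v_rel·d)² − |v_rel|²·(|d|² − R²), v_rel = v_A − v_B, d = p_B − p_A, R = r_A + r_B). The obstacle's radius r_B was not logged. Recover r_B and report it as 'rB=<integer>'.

m = 936
d = (3, 15);  v_rel = (-2, 6),  |v_rel|² = 40
v_rel×d = (-2)·(15) − (6)·(3) = -48
since m = R²·40 − (-48)²:  R² = (2304 + 936) / 40 = 81
R = √81 = 9  ⇒  r_B = 9 − 6 = 3

rB=3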